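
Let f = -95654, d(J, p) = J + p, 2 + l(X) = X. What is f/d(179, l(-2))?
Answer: -95654/175 ≈ -546.59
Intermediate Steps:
l(X) = -2 + X
f/d(179, l(-2)) = -95654/(179 + (-2 - 2)) = -95654/(179 - 4) = -95654/175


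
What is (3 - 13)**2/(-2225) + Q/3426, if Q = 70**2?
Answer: 211198/152457 ≈ 1.3853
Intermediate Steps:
Q = 4900
(3 - 13)**2/(-2225) + Q/3426 = (3 - 13)**2/(-2225) + 4900/3426 = (-10)**2*(-1/2225) + 4900*(1/3426) = 100*(-1/2225) + 2450/1713 = -4/89 + 2450/1713 = 211198/152457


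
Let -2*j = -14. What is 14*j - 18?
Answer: 80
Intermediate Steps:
j = 7 (j = -½*(-14) = 7)
14*j - 18 = 14*7 - 18 = 98 - 18 = 80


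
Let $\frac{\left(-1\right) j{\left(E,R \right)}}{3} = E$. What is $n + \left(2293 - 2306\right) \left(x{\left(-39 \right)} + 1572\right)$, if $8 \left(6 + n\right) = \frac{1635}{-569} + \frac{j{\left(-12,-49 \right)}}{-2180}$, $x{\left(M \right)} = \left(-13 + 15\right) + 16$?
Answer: $- \frac{12823686009}{620210} \approx -20676.0$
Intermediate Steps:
$x{\left(M \right)} = 18$ ($x{\left(M \right)} = 2 + 16 = 18$)
$j{\left(E,R \right)} = - 3 E$
$n = - \frac{3945309}{620210}$ ($n = -6 + \frac{\frac{1635}{-569} + \frac{\left(-3\right) \left(-12\right)}{-2180}}{8} = -6 + \frac{1635 \left(- \frac{1}{569}\right) + 36 \left(- \frac{1}{2180}\right)}{8} = -6 + \frac{- \frac{1635}{569} - \frac{9}{545}}{8} = -6 + \frac{1}{8} \left(- \frac{896196}{310105}\right) = -6 - \frac{224049}{620210} = - \frac{3945309}{620210} \approx -6.3612$)
$n + \left(2293 - 2306\right) \left(x{\left(-39 \right)} + 1572\right) = - \frac{3945309}{620210} + \left(2293 - 2306\right) \left(18 + 1572\right) = - \frac{3945309}{620210} - 20670 = - \frac{12823686009}{620210}$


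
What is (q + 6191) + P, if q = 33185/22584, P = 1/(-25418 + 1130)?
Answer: 47176312269/7618336 ≈ 6192.5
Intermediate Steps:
P = -1/24288 (P = 1/(-24288) = -1/24288 ≈ -4.1173e-5)
q = 33185/22584 (q = 33185*(1/22584) = 33185/22584 ≈ 1.4694)
(q + 6191) + P = (33185/22584 + 6191) - 1/24288 = 139850729/22584 - 1/24288 = 47176312269/7618336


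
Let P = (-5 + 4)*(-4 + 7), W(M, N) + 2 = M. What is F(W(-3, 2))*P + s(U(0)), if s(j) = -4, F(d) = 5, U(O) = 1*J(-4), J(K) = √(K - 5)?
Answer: -19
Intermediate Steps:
J(K) = √(-5 + K)
W(M, N) = -2 + M
U(O) = 3*I (U(O) = 1*√(-5 - 4) = 1*√(-9) = 1*(3*I) = 3*I)
P = -3 (P = -1*3 = -3)
F(W(-3, 2))*P + s(U(0)) = 5*(-3) - 4 = -15 - 4 = -19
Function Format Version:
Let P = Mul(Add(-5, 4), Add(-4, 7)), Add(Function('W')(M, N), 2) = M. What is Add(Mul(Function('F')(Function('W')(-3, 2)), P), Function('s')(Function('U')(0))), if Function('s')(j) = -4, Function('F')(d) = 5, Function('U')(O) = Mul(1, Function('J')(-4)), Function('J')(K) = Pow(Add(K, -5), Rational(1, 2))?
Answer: -19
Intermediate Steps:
Function('J')(K) = Pow(Add(-5, K), Rational(1, 2))
Function('W')(M, N) = Add(-2, M)
Function('U')(O) = Mul(3, I) (Function('U')(O) = Mul(1, Pow(Add(-5, -4), Rational(1, 2))) = Mul(1, Pow(-9, Rational(1, 2))) = Mul(1, Mul(3, I)) = Mul(3, I))
P = -3 (P = Mul(-1, 3) = -3)
Add(Mul(Function('F')(Function('W')(-3, 2)), P), Function('s')(Function('U')(0))) = Add(Mul(5, -3), -4) = Add(-15, -4) = -19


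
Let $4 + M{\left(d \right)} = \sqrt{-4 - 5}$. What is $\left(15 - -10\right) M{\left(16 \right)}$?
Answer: $-100 + 75 i \approx -100.0 + 75.0 i$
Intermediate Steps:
$M{\left(d \right)} = -4 + 3 i$ ($M{\left(d \right)} = -4 + \sqrt{-4 - 5} = -4 + \sqrt{-9} = -4 + 3 i$)
$\left(15 - -10\right) M{\left(16 \right)} = \left(15 - -10\right) \left(-4 + 3 i\right) = \left(15 + 10\right) \left(-4 + 3 i\right) = 25 \left(-4 + 3 i\right) = -100 + 75 i$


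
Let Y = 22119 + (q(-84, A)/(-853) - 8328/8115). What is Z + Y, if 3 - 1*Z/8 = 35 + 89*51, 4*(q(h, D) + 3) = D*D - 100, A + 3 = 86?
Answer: -133384271037/9229460 ≈ -14452.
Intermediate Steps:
A = 83 (A = -3 + 86 = 83)
q(h, D) = -28 + D²/4 (q(h, D) = -3 + (D*D - 100)/4 = -3 + (D² - 100)/4 = -3 + (-100 + D²)/4 = -3 + (-25 + D²/4) = -28 + D²/4)
Z = -36568 (Z = 24 - 8*(35 + 89*51) = 24 - 8*(35 + 4539) = 24 - 8*4574 = 24 - 36592 = -36568)
Y = 204118622243/9229460 (Y = 22119 + ((-28 + (¼)*83²)/(-853) - 8328/8115) = 22119 + ((-28 + (¼)*6889)*(-1/853) - 8328*1/8115) = 22119 + ((-28 + 6889/4)*(-1/853) - 2776/2705) = 22119 + ((6777/4)*(-1/853) - 2776/2705) = 22119 + (-6777/3412 - 2776/2705) = 22119 - 27803497/9229460 = 204118622243/9229460 ≈ 22116.)
Z + Y = -36568 + 204118622243/9229460 = -133384271037/9229460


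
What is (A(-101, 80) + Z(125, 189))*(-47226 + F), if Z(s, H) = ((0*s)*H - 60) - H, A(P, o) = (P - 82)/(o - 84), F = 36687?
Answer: 8568207/4 ≈ 2.1421e+6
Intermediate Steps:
A(P, o) = (-82 + P)/(-84 + o)
Z(s, H) = -60 - H (Z(s, H) = (0*H - 60) - H = (0 - 60) - H = -60 - H)
(A(-101, 80) + Z(125, 189))*(-47226 + F) = ((-82 - 101)/(-84 + 80) + (-60 - 1*189))*(-47226 + 36687) = (-183/(-4) + (-60 - 189))*(-10539) = (-1/4*(-183) - 249)*(-10539) = (183/4 - 249)*(-10539) = -813/4*(-10539) = 8568207/4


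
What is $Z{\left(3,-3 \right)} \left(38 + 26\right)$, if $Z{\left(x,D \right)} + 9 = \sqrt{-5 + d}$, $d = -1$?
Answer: $-576 + 64 i \sqrt{6} \approx -576.0 + 156.77 i$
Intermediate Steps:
$Z{\left(x,D \right)} = -9 + i \sqrt{6}$ ($Z{\left(x,D \right)} = -9 + \sqrt{-5 - 1} = -9 + \sqrt{-6} = -9 + i \sqrt{6}$)
$Z{\left(3,-3 \right)} \left(38 + 26\right) = \left(-9 + i \sqrt{6}\right) \left(38 + 26\right) = \left(-9 + i \sqrt{6}\right) 64 = -576 + 64 i \sqrt{6}$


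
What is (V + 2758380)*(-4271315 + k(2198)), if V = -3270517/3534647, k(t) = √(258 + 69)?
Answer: -41644878405797176045/3534647 + 9749896321343*√327/3534647 ≈ -1.1782e+13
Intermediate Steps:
k(t) = √327
V = -3270517/3534647 (V = -3270517*1/3534647 = -3270517/3534647 ≈ -0.92527)
(V + 2758380)*(-4271315 + k(2198)) = (-3270517/3534647 + 2758380)*(-4271315 + √327) = 9749896321343*(-4271315 + √327)/3534647 = -41644878405797176045/3534647 + 9749896321343*√327/3534647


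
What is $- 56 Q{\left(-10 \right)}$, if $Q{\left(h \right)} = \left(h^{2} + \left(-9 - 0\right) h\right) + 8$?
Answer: $-11088$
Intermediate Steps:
$Q{\left(h \right)} = 8 + h^{2} - 9 h$ ($Q{\left(h \right)} = \left(h^{2} + \left(-9 + 0\right) h\right) + 8 = \left(h^{2} - 9 h\right) + 8 = 8 + h^{2} - 9 h$)
$- 56 Q{\left(-10 \right)} = - 56 \left(8 + \left(-10\right)^{2} - -90\right) = - 56 \left(8 + 100 + 90\right) = \left(-56\right) 198 = -11088$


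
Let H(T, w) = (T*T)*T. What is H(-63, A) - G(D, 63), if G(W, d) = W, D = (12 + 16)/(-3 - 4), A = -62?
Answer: -250043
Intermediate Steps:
H(T, w) = T³ (H(T, w) = T²*T = T³)
D = -4 (D = 28/(-7) = 28*(-⅐) = -4)
H(-63, A) - G(D, 63) = (-63)³ - 1*(-4) = -250047 + 4 = -250043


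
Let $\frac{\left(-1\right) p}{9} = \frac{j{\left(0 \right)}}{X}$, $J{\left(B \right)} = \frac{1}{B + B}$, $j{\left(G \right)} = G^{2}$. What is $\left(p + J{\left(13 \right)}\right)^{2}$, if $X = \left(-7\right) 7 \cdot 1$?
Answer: $\frac{1}{676} \approx 0.0014793$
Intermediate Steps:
$J{\left(B \right)} = \frac{1}{2 B}$
$X = -49$ ($X = \left(-49\right) 1 = -49$)
$p = 0$ ($p = - 9 \frac{0^{2}}{-49} = - 9 \cdot 0 \left(- \frac{1}{49}\right) = \left(-9\right) 0 = 0$)
$\left(p + J{\left(13 \right)}\right)^{2} = \left(0 + \frac{1}{2 \cdot 13}\right)^{2} = \left(0 + \frac{1}{2} \cdot \frac{1}{13}\right)^{2} = \left(0 + \frac{1}{26}\right)^{2} = \left(\frac{1}{26}\right)^{2} = \frac{1}{676}$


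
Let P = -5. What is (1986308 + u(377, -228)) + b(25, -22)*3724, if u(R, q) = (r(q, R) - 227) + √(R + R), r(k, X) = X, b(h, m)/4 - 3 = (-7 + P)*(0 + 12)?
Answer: -113878 + √754 ≈ -1.1385e+5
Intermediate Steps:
b(h, m) = -564 (b(h, m) = 12 + 4*((-7 - 5)*(0 + 12)) = 12 + 4*(-12*12) = 12 + 4*(-144) = 12 - 576 = -564)
u(R, q) = -227 + R + √2*√R (u(R, q) = (R - 227) + √(R + R) = (-227 + R) + √(2*R) = (-227 + R) + √2*√R = -227 + R + √2*√R)
(1986308 + u(377, -228)) + b(25, -22)*3724 = (1986308 + (-227 + 377 + √2*√377)) - 564*3724 = (1986308 + (-227 + 377 + √754)) - 2100336 = (1986308 + (150 + √754)) - 2100336 = (1986458 + √754) - 2100336 = -113878 + √754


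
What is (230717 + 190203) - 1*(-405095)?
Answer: 826015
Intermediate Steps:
(230717 + 190203) - 1*(-405095) = 420920 + 405095 = 826015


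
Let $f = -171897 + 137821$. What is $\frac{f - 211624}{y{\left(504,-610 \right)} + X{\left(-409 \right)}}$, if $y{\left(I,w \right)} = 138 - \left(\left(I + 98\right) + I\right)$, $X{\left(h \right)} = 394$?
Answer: $\frac{17550}{41} \approx 428.05$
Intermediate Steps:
$f = -34076$
$y{\left(I,w \right)} = 40 - 2 I$ ($y{\left(I,w \right)} = 138 - \left(\left(98 + I\right) + I\right) = 138 - \left(98 + 2 I\right) = 40 - 2 I$)
$\frac{f - 211624}{y{\left(504,-610 \right)} + X{\left(-409 \right)}} = \frac{-34076 - 211624}{\left(40 - 1008\right) + 394} = - \frac{245700}{\left(40 - 1008\right) + 394} = - \frac{245700}{-968 + 394} = - \frac{245700}{-574} = \left(-245700\right) \left(- \frac{1}{574}\right) = \frac{17550}{41}$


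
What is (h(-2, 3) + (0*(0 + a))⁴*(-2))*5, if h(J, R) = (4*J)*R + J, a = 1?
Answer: -130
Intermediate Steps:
h(J, R) = J + 4*J*R (h(J, R) = 4*J*R + J = J + 4*J*R)
(h(-2, 3) + (0*(0 + a))⁴*(-2))*5 = (-2*(1 + 4*3) + (0*(0 + 1))⁴*(-2))*5 = (-2*(1 + 12) + (0*1)⁴*(-2))*5 = (-2*13 + 0⁴*(-2))*5 = (-26 + 0*(-2))*5 = (-26 + 0)*5 = -26*5 = -130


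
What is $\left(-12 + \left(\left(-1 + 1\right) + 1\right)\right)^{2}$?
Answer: $121$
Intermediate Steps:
$\left(-12 + \left(\left(-1 + 1\right) + 1\right)\right)^{2} = \left(-12 + \left(0 + 1\right)\right)^{2} = \left(-12 + 1\right)^{2} = \left(-11\right)^{2} = 121$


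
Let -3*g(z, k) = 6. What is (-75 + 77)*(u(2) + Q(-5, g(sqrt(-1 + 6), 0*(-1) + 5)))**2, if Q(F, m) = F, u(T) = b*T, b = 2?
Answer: 2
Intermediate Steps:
g(z, k) = -2 (g(z, k) = -1/3*6 = -2)
u(T) = 2*T
(-75 + 77)*(u(2) + Q(-5, g(sqrt(-1 + 6), 0*(-1) + 5)))**2 = (-75 + 77)*(2*2 - 5)**2 = 2*(4 - 5)**2 = 2*(-1)**2 = 2*1 = 2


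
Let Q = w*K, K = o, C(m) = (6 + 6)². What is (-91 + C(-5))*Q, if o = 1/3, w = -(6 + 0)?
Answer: -106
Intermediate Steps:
C(m) = 144 (C(m) = 12² = 144)
w = -6 (w = -1*6 = -6)
o = ⅓ ≈ 0.33333
K = ⅓ ≈ 0.33333
Q = -2 (Q = -6*⅓ = -2)
(-91 + C(-5))*Q = (-91 + 144)*(-2) = 53*(-2) = -106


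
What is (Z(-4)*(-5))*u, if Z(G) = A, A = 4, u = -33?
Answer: 660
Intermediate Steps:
Z(G) = 4
(Z(-4)*(-5))*u = (4*(-5))*(-33) = -20*(-33) = 660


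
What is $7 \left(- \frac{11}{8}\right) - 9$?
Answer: $- \frac{149}{8} \approx -18.625$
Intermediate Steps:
$7 \left(- \frac{11}{8}\right) - 9 = - \frac{77}{8} - 9 = - \frac{149}{8}$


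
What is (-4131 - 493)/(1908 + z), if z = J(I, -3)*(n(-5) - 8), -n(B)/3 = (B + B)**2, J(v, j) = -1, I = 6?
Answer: -578/277 ≈ -2.0866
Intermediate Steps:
n(B) = -12*B**2 (n(B) = -3*(B + B)**2 = -3*4*B**2 = -12*B**2)
z = 308 (z = -(-12*(-5)**2 - 8) = -(-12*25 - 8) = -(-300 - 8) = -1*(-308) = 308)
(-4131 - 493)/(1908 + z) = (-4131 - 493)/(1908 + 308) = -4624/2216 = -4624*1/2216 = -578/277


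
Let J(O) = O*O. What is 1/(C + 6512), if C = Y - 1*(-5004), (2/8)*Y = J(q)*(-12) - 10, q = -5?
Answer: 1/10276 ≈ 9.7314e-5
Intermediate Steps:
J(O) = O²
Y = -1240 (Y = 4*((-5)²*(-12) - 10) = 4*(25*(-12) - 10) = 4*(-300 - 10) = 4*(-310) = -1240)
C = 3764 (C = -1240 - 1*(-5004) = -1240 + 5004 = 3764)
1/(C + 6512) = 1/(3764 + 6512) = 1/10276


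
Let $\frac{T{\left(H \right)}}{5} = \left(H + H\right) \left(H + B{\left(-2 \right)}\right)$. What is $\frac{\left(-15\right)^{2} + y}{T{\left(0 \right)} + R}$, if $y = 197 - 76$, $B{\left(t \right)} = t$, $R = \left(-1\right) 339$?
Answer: $- \frac{346}{339} \approx -1.0206$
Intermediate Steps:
$R = -339$
$T{\left(H \right)} = 10 H \left(-2 + H\right)$ ($T{\left(H \right)} = 5 \left(H + H\right) \left(H - 2\right) = 5 \cdot 2 H \left(-2 + H\right) = 10 H \left(-2 + H\right)$)
$y = 121$ ($y = 197 - 76 = 121$)
$\frac{\left(-15\right)^{2} + y}{T{\left(0 \right)} + R} = \frac{\left(-15\right)^{2} + 121}{10 \cdot 0 \left(-2 + 0\right) - 339} = \frac{225 + 121}{10 \cdot 0 \left(-2\right) - 339} = \frac{346}{0 - 339} = \frac{346}{-339} = 346 \left(- \frac{1}{339}\right) = - \frac{346}{339}$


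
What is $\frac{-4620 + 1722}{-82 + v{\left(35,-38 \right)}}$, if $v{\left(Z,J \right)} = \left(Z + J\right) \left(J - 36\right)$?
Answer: $- \frac{207}{10} \approx -20.7$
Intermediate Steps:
$v{\left(Z,J \right)} = \left(-36 + J\right) \left(J + Z\right)$ ($v{\left(Z,J \right)} = \left(J + Z\right) \left(-36 + J\right) = \left(-36 + J\right) \left(J + Z\right)$)
$\frac{-4620 + 1722}{-82 + v{\left(35,-38 \right)}} = \frac{-4620 + 1722}{-82 - \left(1222 - 1444\right)} = - \frac{2898}{-82 + \left(1444 + 1368 - 1260 - 1330\right)} = - \frac{2898}{-82 + 222} = - \frac{2898}{140} = \left(-2898\right) \frac{1}{140} = - \frac{207}{10}$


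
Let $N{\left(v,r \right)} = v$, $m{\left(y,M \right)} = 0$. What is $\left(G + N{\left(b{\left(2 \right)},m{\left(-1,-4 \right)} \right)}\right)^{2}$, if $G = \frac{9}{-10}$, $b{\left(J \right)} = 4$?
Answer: $\frac{961}{100} \approx 9.61$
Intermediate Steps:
$G = - \frac{9}{10}$ ($G = 9 \left(- \frac{1}{10}\right) = - \frac{9}{10} \approx -0.9$)
$\left(G + N{\left(b{\left(2 \right)},m{\left(-1,-4 \right)} \right)}\right)^{2} = \left(- \frac{9}{10} + 4\right)^{2} = \left(\frac{31}{10}\right)^{2} = \frac{961}{100}$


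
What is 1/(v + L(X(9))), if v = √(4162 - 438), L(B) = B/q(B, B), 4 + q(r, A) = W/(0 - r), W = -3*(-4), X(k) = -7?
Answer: -16/19407 + 512*√19/135849 ≈ 0.015604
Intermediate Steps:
W = 12
q(r, A) = -4 - 12/r (q(r, A) = -4 + 12/(0 - r) = -4 + 12/((-r)) = -4 + 12*(-1/r) = -4 - 12/r)
L(B) = B/(-4 - 12/B)
v = 14*√19 (v = √3724 = 14*√19 ≈ 61.025)
1/(v + L(X(9))) = 1/(14*√19 - 1*(-7)²/(12 + 4*(-7))) = 1/(14*√19 - 1*49/(12 - 28)) = 1/(14*√19 - 1*49/(-16)) = 1/(14*√19 - 1*49*(-1/16)) = 1/(14*√19 + 49/16) = 1/(49/16 + 14*√19)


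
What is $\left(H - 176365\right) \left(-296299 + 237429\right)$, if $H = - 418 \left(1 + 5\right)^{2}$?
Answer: $11268483310$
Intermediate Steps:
$H = -15048$ ($H = - 418 \cdot 6^{2} = \left(-418\right) 36 = -15048$)
$\left(H - 176365\right) \left(-296299 + 237429\right) = \left(-15048 - 176365\right) \left(-296299 + 237429\right) = \left(-191413\right) \left(-58870\right) = 11268483310$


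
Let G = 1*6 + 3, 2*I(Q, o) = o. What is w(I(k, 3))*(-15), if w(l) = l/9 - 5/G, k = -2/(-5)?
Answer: 35/6 ≈ 5.8333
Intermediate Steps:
k = ⅖ (k = -2*(-⅕) = ⅖ ≈ 0.40000)
I(Q, o) = o/2
G = 9 (G = 6 + 3 = 9)
w(l) = -5/9 + l/9 (w(l) = l/9 - 5/9 = -5/9 + l/9)
w(I(k, 3))*(-15) = (-5/9 + ((½)*3)/9)*(-15) = (-5/9 + (⅑)*(3/2))*(-15) = (-5/9 + ⅙)*(-15) = -7/18*(-15) = 35/6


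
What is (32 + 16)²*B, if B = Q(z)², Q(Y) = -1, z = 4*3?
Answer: 2304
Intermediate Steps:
z = 12
B = 1 (B = (-1)² = 1)
(32 + 16)²*B = (32 + 16)²*1 = 48²*1 = 2304*1 = 2304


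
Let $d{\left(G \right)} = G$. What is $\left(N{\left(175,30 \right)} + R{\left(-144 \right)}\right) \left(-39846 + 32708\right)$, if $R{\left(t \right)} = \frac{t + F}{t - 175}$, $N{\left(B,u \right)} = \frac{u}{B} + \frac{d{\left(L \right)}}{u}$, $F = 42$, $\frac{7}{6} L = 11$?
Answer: $- \frac{64192034}{11165} \approx -5749.4$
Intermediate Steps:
$L = \frac{66}{7}$ ($L = \frac{6}{7} \cdot 11 = \frac{66}{7} \approx 9.4286$)
$N{\left(B,u \right)} = \frac{66}{7 u} + \frac{u}{B}$ ($N{\left(B,u \right)} = \frac{u}{B} + \frac{66}{7 u} = \frac{66}{7 u} + \frac{u}{B}$)
$R{\left(t \right)} = \frac{42 + t}{-175 + t}$ ($R{\left(t \right)} = \frac{t + 42}{t - 175} = \frac{42 + t}{-175 + t}$)
$\left(N{\left(175,30 \right)} + R{\left(-144 \right)}\right) \left(-39846 + 32708\right) = \left(\left(\frac{66}{7 \cdot 30} + \frac{30}{175}\right) + \frac{42 - 144}{-175 - 144}\right) \left(-39846 + 32708\right) = \left(\left(\frac{66}{7} \cdot \frac{1}{30} + 30 \cdot \frac{1}{175}\right) + \frac{1}{-319} \left(-102\right)\right) \left(-7138\right) = \left(\left(\frac{11}{35} + \frac{6}{35}\right) - - \frac{102}{319}\right) \left(-7138\right) = \left(\frac{17}{35} + \frac{102}{319}\right) \left(-7138\right) = \frac{8993}{11165} \left(-7138\right) = - \frac{64192034}{11165}$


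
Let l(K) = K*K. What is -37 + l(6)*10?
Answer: 323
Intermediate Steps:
l(K) = K²
-37 + l(6)*10 = -37 + 6²*10 = -37 + 36*10 = -37 + 360 = 323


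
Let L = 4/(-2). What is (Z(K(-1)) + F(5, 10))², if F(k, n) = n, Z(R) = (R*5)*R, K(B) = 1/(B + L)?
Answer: 9025/81 ≈ 111.42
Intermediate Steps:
L = -2 (L = 4*(-½) = -2)
K(B) = 1/(-2 + B) (K(B) = 1/(B - 2) = 1/(-2 + B))
Z(R) = 5*R² (Z(R) = (5*R)*R = 5*R²)
(Z(K(-1)) + F(5, 10))² = (5*(1/(-2 - 1))² + 10)² = (5*(1/(-3))² + 10)² = (5*(-⅓)² + 10)² = (5*(⅑) + 10)² = (5/9 + 10)² = (95/9)² = 9025/81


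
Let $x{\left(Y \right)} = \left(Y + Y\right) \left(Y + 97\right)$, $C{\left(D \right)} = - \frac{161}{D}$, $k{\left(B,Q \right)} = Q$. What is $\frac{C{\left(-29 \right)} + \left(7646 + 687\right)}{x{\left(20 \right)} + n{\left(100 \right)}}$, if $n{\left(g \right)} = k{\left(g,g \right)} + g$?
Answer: $\frac{120909}{70760} \approx 1.7087$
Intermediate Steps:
$x{\left(Y \right)} = 2 Y \left(97 + Y\right)$
$n{\left(g \right)} = 2 g$ ($n{\left(g \right)} = g + g = 2 g$)
$\frac{C{\left(-29 \right)} + \left(7646 + 687\right)}{x{\left(20 \right)} + n{\left(100 \right)}} = \frac{- \frac{161}{-29} + \left(7646 + 687\right)}{2 \cdot 20 \left(97 + 20\right) + 2 \cdot 100} = \frac{\left(-161\right) \left(- \frac{1}{29}\right) + 8333}{2 \cdot 20 \cdot 117 + 200} = \frac{\frac{161}{29} + 8333}{4680 + 200} = \frac{241818}{29 \cdot 4880} = \frac{241818}{29} \cdot \frac{1}{4880} = \frac{120909}{70760}$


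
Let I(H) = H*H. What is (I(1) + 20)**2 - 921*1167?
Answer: -1074366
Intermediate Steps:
I(H) = H**2
(I(1) + 20)**2 - 921*1167 = (1**2 + 20)**2 - 921*1167 = (1 + 20)**2 - 1074807 = 21**2 - 1074807 = 441 - 1074807 = -1074366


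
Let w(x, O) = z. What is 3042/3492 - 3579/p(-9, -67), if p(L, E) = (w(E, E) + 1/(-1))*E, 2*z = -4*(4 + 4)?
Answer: -501835/220966 ≈ -2.2711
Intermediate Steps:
z = -16 (z = (-4*(4 + 4))/2 = (-4*8)/2 = (1/2)*(-32) = -16)
w(x, O) = -16
p(L, E) = -17*E (p(L, E) = (-16 + 1/(-1))*E = (-16 - 1)*E = -17*E)
3042/3492 - 3579/p(-9, -67) = 3042/3492 - 3579/((-17*(-67))) = 3042*(1/3492) - 3579/1139 = 169/194 - 3579*1/1139 = 169/194 - 3579/1139 = -501835/220966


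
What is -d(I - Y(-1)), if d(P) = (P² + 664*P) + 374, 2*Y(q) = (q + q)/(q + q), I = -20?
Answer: 51271/4 ≈ 12818.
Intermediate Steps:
Y(q) = ½ (Y(q) = ((q + q)/(q + q))/2 = ((2*q)/((2*q)))/2 = ((2*q)*(1/(2*q)))/2 = (½)*1 = ½)
d(P) = 374 + P² + 664*P
-d(I - Y(-1)) = -(374 + (-20 - 1*½)² + 664*(-20 - 1*½)) = -(374 + (-20 - ½)² + 664*(-20 - ½)) = -(374 + (-41/2)² + 664*(-41/2)) = -(374 + 1681/4 - 13612) = -1*(-51271/4) = 51271/4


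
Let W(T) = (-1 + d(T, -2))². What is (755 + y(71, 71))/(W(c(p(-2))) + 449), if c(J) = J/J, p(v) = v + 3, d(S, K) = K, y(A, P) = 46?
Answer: 801/458 ≈ 1.7489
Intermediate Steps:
p(v) = 3 + v
c(J) = 1
W(T) = 9 (W(T) = (-1 - 2)² = (-3)² = 9)
(755 + y(71, 71))/(W(c(p(-2))) + 449) = (755 + 46)/(9 + 449) = 801/458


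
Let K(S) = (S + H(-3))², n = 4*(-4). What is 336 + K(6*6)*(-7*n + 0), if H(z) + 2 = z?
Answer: 107968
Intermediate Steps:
H(z) = -2 + z
n = -16
K(S) = (-5 + S)² (K(S) = (S + (-2 - 3))² = (S - 5)² = (-5 + S)²)
336 + K(6*6)*(-7*n + 0) = 336 + (-5 + 6*6)²*(-7*(-16) + 0) = 336 + (-5 + 36)²*(112 + 0) = 336 + 31²*112 = 336 + 961*112 = 336 + 107632 = 107968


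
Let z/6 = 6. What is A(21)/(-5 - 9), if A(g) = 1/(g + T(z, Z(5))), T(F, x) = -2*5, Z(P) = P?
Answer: -1/154 ≈ -0.0064935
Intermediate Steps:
z = 36 (z = 6*6 = 36)
T(F, x) = -10
A(g) = 1/(-10 + g) (A(g) = 1/(g - 10) = 1/(-10 + g))
A(21)/(-5 - 9) = 1/((-10 + 21)*(-5 - 9)) = 1/(11*(-14)) = (1/11)*(-1/14) = -1/154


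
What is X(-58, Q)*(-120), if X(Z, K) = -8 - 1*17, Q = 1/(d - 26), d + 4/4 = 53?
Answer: 3000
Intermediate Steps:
d = 52 (d = -1 + 53 = 52)
Q = 1/26 (Q = 1/(52 - 26) = 1/26 ≈ 0.038462)
X(Z, K) = -25 (X(Z, K) = -8 - 17 = -25)
X(-58, Q)*(-120) = -25*(-120) = 3000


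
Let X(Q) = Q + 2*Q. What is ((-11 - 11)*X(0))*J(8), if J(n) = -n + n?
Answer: 0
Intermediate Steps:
J(n) = 0
X(Q) = 3*Q
((-11 - 11)*X(0))*J(8) = ((-11 - 11)*(3*0))*0 = -22*0*0 = 0*0 = 0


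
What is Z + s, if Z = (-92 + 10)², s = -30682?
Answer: -23958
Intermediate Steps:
Z = 6724 (Z = (-82)² = 6724)
Z + s = 6724 - 30682 = -23958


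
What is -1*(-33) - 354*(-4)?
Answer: 1449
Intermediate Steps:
-1*(-33) - 354*(-4) = 33 + 1416 = 1449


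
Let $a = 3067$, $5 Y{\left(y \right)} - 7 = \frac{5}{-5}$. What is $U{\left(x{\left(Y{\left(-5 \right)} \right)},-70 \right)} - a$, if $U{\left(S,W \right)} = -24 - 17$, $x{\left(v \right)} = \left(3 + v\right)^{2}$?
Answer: $-3108$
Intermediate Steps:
$Y{\left(y \right)} = \frac{6}{5}$ ($Y{\left(y \right)} = \frac{7}{5} + \frac{5 \frac{1}{-5}}{5} = \frac{7}{5} + \frac{5 \left(- \frac{1}{5}\right)}{5} = \frac{7}{5} + \frac{1}{5} \left(-1\right) = \frac{7}{5} - \frac{1}{5} = \frac{6}{5}$)
$U{\left(S,W \right)} = -41$ ($U{\left(S,W \right)} = -24 - 17 = -41$)
$U{\left(x{\left(Y{\left(-5 \right)} \right)},-70 \right)} - a = -41 - 3067 = -3108$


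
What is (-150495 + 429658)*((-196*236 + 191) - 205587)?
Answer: -70251927276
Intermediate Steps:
(-150495 + 429658)*((-196*236 + 191) - 205587) = 279163*((-46256 + 191) - 205587) = 279163*(-46065 - 205587) = 279163*(-251652) = -70251927276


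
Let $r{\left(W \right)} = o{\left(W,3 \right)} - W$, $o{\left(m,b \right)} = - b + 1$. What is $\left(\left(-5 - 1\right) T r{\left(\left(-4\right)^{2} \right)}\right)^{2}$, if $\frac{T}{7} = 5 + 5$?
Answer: $57153600$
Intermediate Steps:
$T = 70$ ($T = 7 \left(5 + 5\right) = 7 \cdot 10 = 70$)
$o{\left(m,b \right)} = 1 - b$
$r{\left(W \right)} = -2 - W$ ($r{\left(W \right)} = \left(1 - 3\right) - W = -2 - W$)
$\left(\left(-5 - 1\right) T r{\left(\left(-4\right)^{2} \right)}\right)^{2} = \left(\left(-5 - 1\right) 70 \left(-2 - \left(-4\right)^{2}\right)\right)^{2} = \left(\left(-5 - 1\right) 70 \left(-2 - 16\right)\right)^{2} = \left(\left(-6\right) 70 \left(-2 - 16\right)\right)^{2} = \left(\left(-420\right) \left(-18\right)\right)^{2} = 7560^{2} = 57153600$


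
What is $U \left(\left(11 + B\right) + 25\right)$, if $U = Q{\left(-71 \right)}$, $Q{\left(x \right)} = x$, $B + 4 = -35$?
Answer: $213$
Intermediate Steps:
$B = -39$ ($B = -4 - 35 = -39$)
$U = -71$
$U \left(\left(11 + B\right) + 25\right) = - 71 \left(\left(11 - 39\right) + 25\right) = - 71 \left(-28 + 25\right) = \left(-71\right) \left(-3\right) = 213$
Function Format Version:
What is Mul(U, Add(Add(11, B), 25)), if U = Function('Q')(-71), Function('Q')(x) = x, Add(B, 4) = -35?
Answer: 213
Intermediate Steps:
B = -39 (B = Add(-4, -35) = -39)
U = -71
Mul(U, Add(Add(11, B), 25)) = Mul(-71, Add(Add(11, -39), 25)) = Mul(-71, Add(-28, 25)) = Mul(-71, -3) = 213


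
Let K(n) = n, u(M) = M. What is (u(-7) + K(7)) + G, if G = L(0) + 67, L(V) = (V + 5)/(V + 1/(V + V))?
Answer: 67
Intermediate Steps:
L(V) = (5 + V)/(V + 1/(2*V))
G = 67 (G = 2*0*(5 + 0)/(1 + 2*0²) + 67 = 2*0*5/(1 + 2*0) + 67 = 2*0*5/(1 + 0) + 67 = 2*0*5/1 + 67 = 2*0*1*5 + 67 = 0 + 67 = 67)
(u(-7) + K(7)) + G = (-7 + 7) + 67 = 0 + 67 = 67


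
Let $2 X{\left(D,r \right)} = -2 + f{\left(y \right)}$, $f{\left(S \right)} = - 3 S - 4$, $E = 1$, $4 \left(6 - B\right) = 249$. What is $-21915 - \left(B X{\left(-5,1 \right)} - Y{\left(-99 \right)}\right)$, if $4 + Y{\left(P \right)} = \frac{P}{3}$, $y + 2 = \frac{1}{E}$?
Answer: $- \frac{176291}{8} \approx -22036.0$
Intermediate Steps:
$B = - \frac{225}{4}$ ($B = 6 - \frac{249}{4} = - \frac{225}{4} \approx -56.25$)
$y = -1$ ($y = -2 + 1^{-1} = -2 + 1 = -1$)
$Y{\left(P \right)} = -4 + \frac{P}{3}$
$f{\left(S \right)} = -4 - 3 S$
$X{\left(D,r \right)} = - \frac{3}{2}$ ($X{\left(D,r \right)} = \frac{-2 - 1}{2} = \frac{1}{2} \left(-3\right) = - \frac{3}{2}$)
$-21915 - \left(B X{\left(-5,1 \right)} - Y{\left(-99 \right)}\right) = -21915 - \left(\left(- \frac{225}{4}\right) \left(- \frac{3}{2}\right) - \left(-4 + \frac{1}{3} \left(-99\right)\right)\right) = -21915 - \left(\frac{675}{8} - \left(-4 - 33\right)\right) = -21915 - \left(\frac{675}{8} - -37\right) = -21915 - \left(\frac{675}{8} + 37\right) = -21915 - \frac{971}{8} = - \frac{176291}{8}$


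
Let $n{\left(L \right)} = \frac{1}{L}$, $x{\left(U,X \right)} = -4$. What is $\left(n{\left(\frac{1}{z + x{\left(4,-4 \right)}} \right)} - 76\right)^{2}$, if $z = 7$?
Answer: $5329$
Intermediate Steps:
$\left(n{\left(\frac{1}{z + x{\left(4,-4 \right)}} \right)} - 76\right)^{2} = \left(\frac{1}{\frac{1}{7 - 4}} - 76\right)^{2} = \left(\frac{1}{\frac{1}{3}} - 76\right)^{2} = \left(3 - 76\right)^{2} = \left(-73\right)^{2} = 5329$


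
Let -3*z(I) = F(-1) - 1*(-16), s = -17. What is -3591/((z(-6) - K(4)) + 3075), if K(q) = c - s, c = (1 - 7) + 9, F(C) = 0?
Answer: -1539/1307 ≈ -1.1775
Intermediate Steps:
c = 3 (c = -6 + 9 = 3)
K(q) = 20 (K(q) = 3 - 1*(-17) = 3 + 17 = 20)
z(I) = -16/3 (z(I) = -(0 - 1*(-16))/3 = -(0 + 16)/3 = -⅓*16 = -16/3)
-3591/((z(-6) - K(4)) + 3075) = -3591/((-16/3 - 1*20) + 3075) = -3591/((-16/3 - 20) + 3075) = -3591/(-76/3 + 3075) = -3591/9149/3 = -3591*3/9149 = -1539/1307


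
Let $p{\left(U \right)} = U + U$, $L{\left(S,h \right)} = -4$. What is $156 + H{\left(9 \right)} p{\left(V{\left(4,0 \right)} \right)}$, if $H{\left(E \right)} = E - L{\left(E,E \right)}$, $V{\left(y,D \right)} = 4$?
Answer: $260$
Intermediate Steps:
$p{\left(U \right)} = 2 U$
$H{\left(E \right)} = 4 + E$ ($H{\left(E \right)} = E - -4 = E + 4 = 4 + E$)
$156 + H{\left(9 \right)} p{\left(V{\left(4,0 \right)} \right)} = 156 + \left(4 + 9\right) 2 \cdot 4 = 156 + 13 \cdot 8 = 156 + 104 = 260$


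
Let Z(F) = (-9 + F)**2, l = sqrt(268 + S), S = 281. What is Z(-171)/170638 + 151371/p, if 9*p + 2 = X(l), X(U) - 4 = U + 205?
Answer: 2673444366243/400999300 - 454113*sqrt(61)/4700 ≈ 5912.3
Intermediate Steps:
l = 3*sqrt(61) (l = sqrt(268 + 281) = sqrt(549) = 3*sqrt(61) ≈ 23.431)
X(U) = 209 + U (X(U) = 4 + (U + 205) = 4 + (205 + U) = 209 + U)
p = 23 + sqrt(61)/3 (p = -2/9 + (209 + 3*sqrt(61))/9 = -2/9 + (209/9 + sqrt(61)/3) = 23 + sqrt(61)/3 ≈ 25.603)
Z(-171)/170638 + 151371/p = (-9 - 171)**2/170638 + 151371/(23 + sqrt(61)/3) = (-180)**2*(1/170638) + 151371/(23 + sqrt(61)/3) = 32400*(1/170638) + 151371/(23 + sqrt(61)/3) = 16200/85319 + 151371/(23 + sqrt(61)/3)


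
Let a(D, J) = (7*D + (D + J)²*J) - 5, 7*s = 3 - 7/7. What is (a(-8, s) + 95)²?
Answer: 306040036/117649 ≈ 2601.3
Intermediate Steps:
s = 2/7 (s = (3 - 7/7)/7 = (3 - 1*1)/7 = (3 - 1)/7 = (⅐)*2 = 2/7 ≈ 0.28571)
a(D, J) = -5 + 7*D + J*(D + J)² (a(D, J) = (7*D + J*(D + J)²) - 5 = -5 + 7*D + J*(D + J)²)
(a(-8, s) + 95)² = ((-5 + 7*(-8) + 2*(-8 + 2/7)²/7) + 95)² = ((-5 - 56 + 2*(-54/7)²/7) + 95)² = ((-5 - 56 + (2/7)*(2916/49)) + 95)² = ((-5 - 56 + 5832/343) + 95)² = (-15091/343 + 95)² = (17494/343)² = 306040036/117649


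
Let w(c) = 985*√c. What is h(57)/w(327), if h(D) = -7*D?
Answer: -133*√327/107365 ≈ -0.022401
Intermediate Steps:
h(57)/w(327) = (-7*57)/((985*√327)) = -133*√327/107365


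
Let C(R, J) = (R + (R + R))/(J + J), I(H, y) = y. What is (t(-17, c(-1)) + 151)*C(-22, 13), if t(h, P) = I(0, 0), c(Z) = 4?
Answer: -4983/13 ≈ -383.31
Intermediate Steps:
t(h, P) = 0
C(R, J) = 3*R/(2*J) (C(R, J) = (R + 2*R)/((2*J)) = (3*R)*(1/(2*J)) = 3*R/(2*J))
(t(-17, c(-1)) + 151)*C(-22, 13) = (0 + 151)*((3/2)*(-22)/13) = 151*((3/2)*(-22)*(1/13)) = 151*(-33/13) = -4983/13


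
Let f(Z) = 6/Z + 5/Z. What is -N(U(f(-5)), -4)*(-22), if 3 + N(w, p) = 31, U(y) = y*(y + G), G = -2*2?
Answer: 616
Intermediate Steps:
G = -4
f(Z) = 11/Z
U(y) = y*(-4 + y) (U(y) = y*(y - 4) = y*(-4 + y))
N(w, p) = 28 (N(w, p) = -3 + 31 = 28)
-N(U(f(-5)), -4)*(-22) = -28*(-22) = -1*(-616) = 616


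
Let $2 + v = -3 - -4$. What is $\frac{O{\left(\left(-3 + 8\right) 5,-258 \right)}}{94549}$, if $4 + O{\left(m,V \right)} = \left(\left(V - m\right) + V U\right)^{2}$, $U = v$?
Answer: $\frac{621}{94549} \approx 0.006568$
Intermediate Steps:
$v = -1$ ($v = -2 - -1 = -2 + \left(-3 + 4\right) = -2 + 1 = -1$)
$U = -1$
$O{\left(m,V \right)} = -4 + m^{2}$ ($O{\left(m,V \right)} = -4 + \left(\left(V - m\right) + V \left(-1\right)\right)^{2} = -4 + \left(\left(V - m\right) - V\right)^{2} = -4 + \left(- m\right)^{2} = -4 + m^{2}$)
$\frac{O{\left(\left(-3 + 8\right) 5,-258 \right)}}{94549} = \frac{-4 + \left(\left(-3 + 8\right) 5\right)^{2}}{94549} = \left(-4 + \left(5 \cdot 5\right)^{2}\right) \frac{1}{94549} = \left(-4 + 25^{2}\right) \frac{1}{94549} = \left(-4 + 625\right) \frac{1}{94549} = 621 \cdot \frac{1}{94549} = \frac{621}{94549}$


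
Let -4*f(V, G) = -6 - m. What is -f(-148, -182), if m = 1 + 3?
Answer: -5/2 ≈ -2.5000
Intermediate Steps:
m = 4
f(V, G) = 5/2 (f(V, G) = -(-6 - 1*4)/4 = -(-6 - 4)/4 = -1/4*(-10) = 5/2)
-f(-148, -182) = -1*5/2 = -5/2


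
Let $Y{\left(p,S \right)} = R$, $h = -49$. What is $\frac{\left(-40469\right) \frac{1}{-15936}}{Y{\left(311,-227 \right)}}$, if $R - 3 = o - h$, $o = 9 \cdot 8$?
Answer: $\frac{40469}{1976064} \approx 0.02048$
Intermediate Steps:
$o = 72$
$R = 124$ ($R = 3 + \left(72 - -49\right) = 3 + \left(72 + 49\right) = 3 + 121 = 124$)
$Y{\left(p,S \right)} = 124$
$\frac{\left(-40469\right) \frac{1}{-15936}}{Y{\left(311,-227 \right)}} = \frac{\left(-40469\right) \frac{1}{-15936}}{124} = \left(-40469\right) \left(- \frac{1}{15936}\right) \frac{1}{124} = \frac{40469}{15936} \cdot \frac{1}{124} = \frac{40469}{1976064}$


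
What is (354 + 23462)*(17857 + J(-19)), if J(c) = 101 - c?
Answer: 428140232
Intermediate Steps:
(354 + 23462)*(17857 + J(-19)) = (354 + 23462)*(17857 + (101 - 1*(-19))) = 23816*(17857 + (101 + 19)) = 23816*(17857 + 120) = 23816*17977 = 428140232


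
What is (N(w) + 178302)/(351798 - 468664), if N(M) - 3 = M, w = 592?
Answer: -178897/116866 ≈ -1.5308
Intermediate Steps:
N(M) = 3 + M
(N(w) + 178302)/(351798 - 468664) = ((3 + 592) + 178302)/(351798 - 468664) = (595 + 178302)/(-116866) = 178897*(-1/116866) = -178897/116866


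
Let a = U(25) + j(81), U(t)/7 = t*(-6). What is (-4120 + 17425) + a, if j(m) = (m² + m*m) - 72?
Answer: 25305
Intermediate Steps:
j(m) = -72 + 2*m² (j(m) = (m² + m²) - 72 = 2*m² - 72 = -72 + 2*m²)
U(t) = -42*t (U(t) = 7*(t*(-6)) = 7*(-6*t) = -42*t)
a = 12000 (a = -42*25 + (-72 + 2*81²) = -1050 + (-72 + 2*6561) = -1050 + (-72 + 13122) = -1050 + 13050 = 12000)
(-4120 + 17425) + a = (-4120 + 17425) + 12000 = 13305 + 12000 = 25305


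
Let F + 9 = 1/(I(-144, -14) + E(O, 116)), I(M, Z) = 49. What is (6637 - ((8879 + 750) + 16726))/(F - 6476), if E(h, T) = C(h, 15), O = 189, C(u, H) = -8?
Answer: 404219/132942 ≈ 3.0406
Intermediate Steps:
E(h, T) = -8
F = -368/41 (F = -9 + 1/(49 - 8) = -9 + 1/41 = -368/41 ≈ -8.9756)
(6637 - ((8879 + 750) + 16726))/(F - 6476) = (6637 - ((8879 + 750) + 16726))/(-368/41 - 6476) = (6637 - (9629 + 16726))/(-265884/41) = (6637 - 1*26355)*(-41/265884) = (6637 - 26355)*(-41/265884) = -19718*(-41/265884) = 404219/132942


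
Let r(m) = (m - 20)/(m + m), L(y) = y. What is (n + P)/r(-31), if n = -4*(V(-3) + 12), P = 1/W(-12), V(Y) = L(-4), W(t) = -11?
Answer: -21886/561 ≈ -39.012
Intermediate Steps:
r(m) = (-20 + m)/(2*m) (r(m) = (-20 + m)/((2*m)) = (-20 + m)*(1/(2*m)) = (-20 + m)/(2*m))
V(Y) = -4
P = -1/11 (P = 1/(-11) = -1/11 ≈ -0.090909)
n = -32 (n = -4*(-4 + 12) = -4*8 = -32)
(n + P)/r(-31) = (-32 - 1/11)/(((1/2)*(-20 - 31)/(-31))) = -353/(11*((1/2)*(-1/31)*(-51))) = -353/(11*51/62) = -353/11*62/51 = -21886/561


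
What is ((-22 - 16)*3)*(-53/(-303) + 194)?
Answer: -2235730/101 ≈ -22136.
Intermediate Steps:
((-22 - 16)*3)*(-53/(-303) + 194) = (-38*3)*(-53*(-1/303) + 194) = -114*(53/303 + 194) = -114*58835/303 = -2235730/101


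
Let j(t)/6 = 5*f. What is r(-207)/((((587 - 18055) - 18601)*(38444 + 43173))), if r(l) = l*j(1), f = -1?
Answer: -2070/981281191 ≈ -2.1095e-6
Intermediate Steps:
j(t) = -30 (j(t) = 6*(5*(-1)) = 6*(-5) = -30)
r(l) = -30*l (r(l) = l*(-30) = -30*l)
r(-207)/((((587 - 18055) - 18601)*(38444 + 43173))) = (-30*(-207))/((((587 - 18055) - 18601)*(38444 + 43173))) = 6210/(((-17468 - 18601)*81617)) = 6210/((-36069*81617)) = 6210/(-2943843573) = 6210*(-1/2943843573) = -2070/981281191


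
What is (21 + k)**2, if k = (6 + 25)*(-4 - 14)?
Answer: 288369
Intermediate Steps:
k = -558 (k = 31*(-18) = -558)
(21 + k)**2 = (21 - 558)**2 = (-537)**2 = 288369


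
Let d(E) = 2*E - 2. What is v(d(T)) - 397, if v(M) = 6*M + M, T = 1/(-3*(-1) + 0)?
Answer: -1219/3 ≈ -406.33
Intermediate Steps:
T = ⅓ (T = 1/(3 + 0) = 1/3 = ⅓ ≈ 0.33333)
d(E) = -2 + 2*E
v(M) = 7*M
v(d(T)) - 397 = 7*(-2 + 2*(⅓)) - 397 = 7*(-2 + ⅔) - 397 = 7*(-4/3) - 397 = -28/3 - 397 = -1219/3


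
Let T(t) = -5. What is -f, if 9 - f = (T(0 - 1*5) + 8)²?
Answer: 0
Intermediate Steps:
f = 0 (f = 9 - (-5 + 8)² = 9 - 1*3² = 9 - 1*9 = 9 - 9 = 0)
-f = -1*0 = 0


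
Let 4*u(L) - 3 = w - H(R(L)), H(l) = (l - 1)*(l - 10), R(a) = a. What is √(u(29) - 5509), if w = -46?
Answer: I*√22611/2 ≈ 75.185*I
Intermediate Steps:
H(l) = (-1 + l)*(-10 + l)
u(L) = -53/4 - L²/4 + 11*L/4 (u(L) = ¾ + (-46 - (10 + L² - 11*L))/4 = ¾ + (-46 + (-10 - L² + 11*L))/4 = ¾ + (-56 - L² + 11*L)/4 = ¾ + (-14 - L²/4 + 11*L/4) = -53/4 - L²/4 + 11*L/4)
√(u(29) - 5509) = √((-53/4 - ¼*29² + (11/4)*29) - 5509) = √((-53/4 - ¼*841 + 319/4) - 5509) = √((-53/4 - 841/4 + 319/4) - 5509) = √(-575/4 - 5509) = √(-22611/4) = I*√22611/2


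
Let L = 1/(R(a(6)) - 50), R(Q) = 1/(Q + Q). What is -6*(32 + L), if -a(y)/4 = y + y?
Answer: -921216/4801 ≈ -191.88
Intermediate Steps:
a(y) = -8*y (a(y) = -4*(y + y) = -8*y)
R(Q) = 1/(2*Q)
L = -96/4801 (L = 1/(1/(2*((-8*6))) - 50) = 1/((½)/(-48) - 50) = 1/((½)*(-1/48) - 50) = 1/(-1/96 - 50) = 1/(-4801/96) = -96/4801 ≈ -0.019996)
-6*(32 + L) = -6*(32 - 96/4801) = -6*153536/4801 = -921216/4801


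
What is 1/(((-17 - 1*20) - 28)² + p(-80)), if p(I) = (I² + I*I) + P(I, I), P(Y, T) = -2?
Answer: 1/17023 ≈ 5.8744e-5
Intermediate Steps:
p(I) = -2 + 2*I² (p(I) = (I² + I*I) - 2 = (I² + I²) - 2 = 2*I² - 2 = -2 + 2*I²)
1/(((-17 - 1*20) - 28)² + p(-80)) = 1/(((-17 - 1*20) - 28)² + (-2 + 2*(-80)²)) = 1/(((-17 - 20) - 28)² + (-2 + 2*6400)) = 1/((-37 - 28)² + (-2 + 12800)) = 1/((-65)² + 12798) = 1/(4225 + 12798) = 1/17023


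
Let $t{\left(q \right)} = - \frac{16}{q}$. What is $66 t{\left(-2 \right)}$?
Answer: $528$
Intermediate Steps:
$66 t{\left(-2 \right)} = 66 \left(- \frac{16}{-2}\right) = 66 \left(\left(-16\right) \left(- \frac{1}{2}\right)\right) = 66 \cdot 8 = 528$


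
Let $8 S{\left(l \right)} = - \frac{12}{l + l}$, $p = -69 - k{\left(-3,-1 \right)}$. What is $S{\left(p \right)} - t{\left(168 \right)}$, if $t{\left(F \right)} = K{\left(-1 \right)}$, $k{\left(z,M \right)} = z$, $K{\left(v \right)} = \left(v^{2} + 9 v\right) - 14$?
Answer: $\frac{1937}{88} \approx 22.011$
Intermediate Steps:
$K{\left(v \right)} = -14 + v^{2} + 9 v$
$t{\left(F \right)} = -22$ ($t{\left(F \right)} = -14 + \left(-1\right)^{2} + 9 \left(-1\right) = -14 + 1 - 9 = -22$)
$p = -66$ ($p = -69 - -3 = -69 + 3 = -66$)
$S{\left(l \right)} = - \frac{3}{4 l}$ ($S{\left(l \right)} = \frac{\left(-12\right) \frac{1}{l + l}}{8} = \frac{\left(-12\right) \frac{1}{2 l}}{8} = \frac{\left(-6\right) \frac{1}{l}}{8} = - \frac{3}{4 l}$)
$S{\left(p \right)} - t{\left(168 \right)} = - \frac{3}{4 \left(-66\right)} - -22 = \left(- \frac{3}{4}\right) \left(- \frac{1}{66}\right) + 22 = \frac{1}{88} + 22 = \frac{1937}{88}$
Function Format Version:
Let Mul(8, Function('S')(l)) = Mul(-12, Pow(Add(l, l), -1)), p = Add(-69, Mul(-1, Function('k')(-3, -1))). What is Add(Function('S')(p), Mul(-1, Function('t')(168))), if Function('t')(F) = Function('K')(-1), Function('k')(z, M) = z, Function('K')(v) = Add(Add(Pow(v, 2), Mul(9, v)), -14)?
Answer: Rational(1937, 88) ≈ 22.011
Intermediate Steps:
Function('K')(v) = Add(-14, Pow(v, 2), Mul(9, v))
Function('t')(F) = -22 (Function('t')(F) = Add(-14, Pow(-1, 2), Mul(9, -1)) = Add(-14, 1, -9) = -22)
p = -66 (p = Add(-69, Mul(-1, -3)) = Add(-69, 3) = -66)
Function('S')(l) = Mul(Rational(-3, 4), Pow(l, -1)) (Function('S')(l) = Mul(Rational(1, 8), Mul(-12, Pow(Add(l, l), -1))) = Mul(Rational(1, 8), Mul(-12, Pow(Mul(2, l), -1))) = Mul(Rational(1, 8), Mul(-12, Mul(Rational(1, 2), Pow(l, -1)))) = Mul(Rational(1, 8), Mul(-6, Pow(l, -1))) = Mul(Rational(-3, 4), Pow(l, -1)))
Add(Function('S')(p), Mul(-1, Function('t')(168))) = Add(Mul(Rational(-3, 4), Pow(-66, -1)), Mul(-1, -22)) = Add(Mul(Rational(-3, 4), Rational(-1, 66)), 22) = Add(Rational(1, 88), 22) = Rational(1937, 88)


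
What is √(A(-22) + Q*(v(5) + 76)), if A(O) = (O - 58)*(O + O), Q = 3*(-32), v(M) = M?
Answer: 4*I*√266 ≈ 65.238*I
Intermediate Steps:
Q = -96
A(O) = 2*O*(-58 + O) (A(O) = (-58 + O)*(2*O) = 2*O*(-58 + O))
√(A(-22) + Q*(v(5) + 76)) = √(2*(-22)*(-58 - 22) - 96*(5 + 76)) = √(2*(-22)*(-80) - 96*81) = √(3520 - 7776) = √(-4256) = 4*I*√266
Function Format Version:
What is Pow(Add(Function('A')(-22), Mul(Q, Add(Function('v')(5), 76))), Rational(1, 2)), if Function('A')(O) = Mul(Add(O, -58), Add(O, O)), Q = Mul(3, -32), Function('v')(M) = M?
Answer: Mul(4, I, Pow(266, Rational(1, 2))) ≈ Mul(65.238, I)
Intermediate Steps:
Q = -96
Function('A')(O) = Mul(2, O, Add(-58, O)) (Function('A')(O) = Mul(Add(-58, O), Mul(2, O)) = Mul(2, O, Add(-58, O)))
Pow(Add(Function('A')(-22), Mul(Q, Add(Function('v')(5), 76))), Rational(1, 2)) = Pow(Add(Mul(2, -22, Add(-58, -22)), Mul(-96, Add(5, 76))), Rational(1, 2)) = Pow(Add(Mul(2, -22, -80), Mul(-96, 81)), Rational(1, 2)) = Pow(Add(3520, -7776), Rational(1, 2)) = Pow(-4256, Rational(1, 2)) = Mul(4, I, Pow(266, Rational(1, 2)))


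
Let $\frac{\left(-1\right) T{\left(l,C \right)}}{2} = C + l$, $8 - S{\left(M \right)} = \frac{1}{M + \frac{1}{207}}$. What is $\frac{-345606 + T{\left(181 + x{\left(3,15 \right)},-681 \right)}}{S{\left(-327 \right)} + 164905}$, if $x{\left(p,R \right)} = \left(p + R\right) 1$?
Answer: $- \frac{23328127696}{11162631351} \approx -2.0898$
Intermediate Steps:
$x{\left(p,R \right)} = R + p$ ($x{\left(p,R \right)} = \left(R + p\right) 1 = R + p$)
$S{\left(M \right)} = 8 - \frac{1}{\frac{1}{207} + M}$ ($S{\left(M \right)} = 8 - \frac{1}{M + \frac{1}{207}} = 8 - \frac{1}{\frac{1}{207} + M}$)
$T{\left(l,C \right)} = - 2 C - 2 l$ ($T{\left(l,C \right)} = - 2 \left(C + l\right) = - 2 C - 2 l$)
$\frac{-345606 + T{\left(181 + x{\left(3,15 \right)},-681 \right)}}{S{\left(-327 \right)} + 164905} = \frac{-345606 - \left(-1362 + 2 \left(181 + \left(15 + 3\right)\right)\right)}{\frac{-199 + 1656 \left(-327\right)}{1 + 207 \left(-327\right)} + 164905} = \frac{-345606 + \left(1362 - 2 \left(181 + 18\right)\right)}{\frac{-199 - 541512}{1 - 67689} + 164905} = \frac{-345606 + \left(1362 - 398\right)}{\frac{1}{-67688} \left(-541711\right) + 164905} = \frac{-345606 + \left(1362 - 398\right)}{\left(- \frac{1}{67688}\right) \left(-541711\right) + 164905} = \frac{-345606 + 964}{\frac{541711}{67688} + 164905} = - \frac{344642}{\frac{11162631351}{67688}} = \left(-344642\right) \frac{67688}{11162631351} = - \frac{23328127696}{11162631351}$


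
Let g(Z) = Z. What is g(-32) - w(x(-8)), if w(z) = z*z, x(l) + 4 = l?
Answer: -176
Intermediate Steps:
x(l) = -4 + l
w(z) = z²
g(-32) - w(x(-8)) = -32 - (-4 - 8)² = -32 - 1*(-12)² = -32 - 1*144 = -32 - 144 = -176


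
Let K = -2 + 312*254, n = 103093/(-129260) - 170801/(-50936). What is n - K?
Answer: -130434458934587/1645996840 ≈ -79244.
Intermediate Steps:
n = 4206648053/1645996840 (n = 103093*(-1/129260) - 170801*(-1/50936) = -103093/129260 + 170801/50936 = 4206648053/1645996840 ≈ 2.5557)
K = 79246 (K = -2 + 79248 = 79246)
n - K = 4206648053/1645996840 - 1*79246 = 4206648053/1645996840 - 79246 = -130434458934587/1645996840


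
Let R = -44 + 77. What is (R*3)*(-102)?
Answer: -10098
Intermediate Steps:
R = 33
(R*3)*(-102) = (33*3)*(-102) = 99*(-102) = -10098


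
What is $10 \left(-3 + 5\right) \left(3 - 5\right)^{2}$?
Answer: $80$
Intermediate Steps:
$10 \left(-3 + 5\right) \left(3 - 5\right)^{2} = 10 \cdot 2 \left(-2\right)^{2} = 20 \cdot 4 = 80$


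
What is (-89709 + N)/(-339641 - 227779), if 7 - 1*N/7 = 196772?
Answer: 366766/141855 ≈ 2.5855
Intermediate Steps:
N = -1377355 (N = 49 - 7*196772 = 49 - 1377404 = -1377355)
(-89709 + N)/(-339641 - 227779) = (-89709 - 1377355)/(-339641 - 227779) = -1467064/(-567420) = -1467064*(-1/567420) = 366766/141855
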